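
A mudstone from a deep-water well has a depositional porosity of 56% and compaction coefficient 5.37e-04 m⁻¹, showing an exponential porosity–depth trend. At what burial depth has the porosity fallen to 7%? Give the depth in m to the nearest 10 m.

3870 m

Working in km (1 km = 1000 m; c in km⁻¹ = c in m⁻¹ × 1000):
Invert Athy's law: Z = ln(n₀/n) / c
Z = ln(0.56/0.07) / 0.537 = ln(8) / 0.537 = 2.0794 / 0.537 = 3.872 km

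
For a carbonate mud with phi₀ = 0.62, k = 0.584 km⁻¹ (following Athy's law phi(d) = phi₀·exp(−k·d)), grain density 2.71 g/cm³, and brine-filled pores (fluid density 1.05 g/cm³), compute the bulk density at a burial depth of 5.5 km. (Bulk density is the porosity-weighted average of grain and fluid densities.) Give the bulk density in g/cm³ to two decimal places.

Porosity at depth: phi = 0.62·exp(−0.584×5.5) = 0.62×0.0403 = 0.0250
Bulk density: ρ_b = (1−phi)ρ_g + phi·ρ_f = 0.9750×2.71 + 0.0250×1.05
       = 2.642 + 0.026 = 2.669 g/cm³

2.67 g/cm³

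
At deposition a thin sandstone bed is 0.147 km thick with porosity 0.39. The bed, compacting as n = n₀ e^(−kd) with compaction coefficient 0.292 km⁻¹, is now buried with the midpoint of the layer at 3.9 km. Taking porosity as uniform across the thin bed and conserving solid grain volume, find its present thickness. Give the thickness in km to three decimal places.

0.102 km

Porosity at 3.9 km: n = 0.39·exp(−0.292×3.9) = 0.1249
Solid-volume conservation: h(1−n) = h₀(1−n₀) ⇒ h = h₀·(1−n₀)/(1−n)
h = 0.147 × (1 − 0.39)/(1 − 0.1249) = 0.147 × 0.6970 = 0.1025 km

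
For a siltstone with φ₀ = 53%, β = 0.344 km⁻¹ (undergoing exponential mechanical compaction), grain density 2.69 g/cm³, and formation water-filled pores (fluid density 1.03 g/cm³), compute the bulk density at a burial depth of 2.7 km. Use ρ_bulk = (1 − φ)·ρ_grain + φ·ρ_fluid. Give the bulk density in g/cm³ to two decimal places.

Porosity at depth: φ = 0.53·exp(−0.344×2.7) = 0.53×0.3950 = 0.2094
Bulk density: ρ_b = (1−φ)ρ_g + φ·ρ_f = 0.7906×2.69 + 0.2094×1.03
       = 2.127 + 0.216 = 2.342 g/cm³

2.34 g/cm³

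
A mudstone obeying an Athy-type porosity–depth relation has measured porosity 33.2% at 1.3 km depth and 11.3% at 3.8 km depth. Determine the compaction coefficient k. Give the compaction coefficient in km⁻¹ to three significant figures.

0.431 km⁻¹

Athy: n(Z) = n₀ e^(−kZ) ⇒ n₁/n₂ = e^{k(Z₂−Z₁)} ⇒ k = ln(n₁/n₂)/(Z₂−Z₁)
k = ln(0.332/0.113) / (3.8 − 1.3) = ln(2.938) / 2.5 = 1.0777 / 2.5 = 0.4311 km⁻¹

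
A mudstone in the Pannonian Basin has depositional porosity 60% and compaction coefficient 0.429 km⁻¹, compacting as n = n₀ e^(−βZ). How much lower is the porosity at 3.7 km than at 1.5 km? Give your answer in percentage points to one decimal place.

19.3 percentage points

n(1.5) = 0.6·e^(−0.429×1.5) = 0.3153
n(3.7) = 0.6·e^(−0.429×3.7) = 0.1227
Δn = 0.3153 − 0.1227 = 0.1926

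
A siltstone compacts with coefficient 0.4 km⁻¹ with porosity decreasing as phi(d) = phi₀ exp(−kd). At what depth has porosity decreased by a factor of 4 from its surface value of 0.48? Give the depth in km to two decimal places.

3.47 km

phi/phi₀ = 1/4 ⇒ exp(−k·d) = 1/4 ⇒ d = ln(4) / k
d = 1.3863 / 0.4 = 3.466 km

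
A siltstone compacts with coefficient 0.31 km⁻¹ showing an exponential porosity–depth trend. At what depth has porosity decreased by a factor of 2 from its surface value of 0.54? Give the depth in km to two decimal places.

2.24 km

n/n₀ = 1/2 ⇒ exp(−β·z) = 1/2 ⇒ z = ln(2) / β
z = 0.6931 / 0.31 = 2.236 km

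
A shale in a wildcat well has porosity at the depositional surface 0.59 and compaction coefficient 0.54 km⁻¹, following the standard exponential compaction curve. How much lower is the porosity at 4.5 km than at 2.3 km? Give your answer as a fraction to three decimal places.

0.118

phi(2.3) = 0.59·e^(−0.54×2.3) = 0.1704
phi(4.5) = 0.59·e^(−0.54×4.5) = 0.0519
Δphi = 0.1704 − 0.0519 = 0.1185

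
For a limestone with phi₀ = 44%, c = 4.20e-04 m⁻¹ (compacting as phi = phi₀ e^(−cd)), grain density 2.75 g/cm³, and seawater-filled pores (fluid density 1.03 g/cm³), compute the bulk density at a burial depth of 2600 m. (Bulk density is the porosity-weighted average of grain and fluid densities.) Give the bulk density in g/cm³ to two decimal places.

2.50 g/cm³

Working in km (1 km = 1000 m; c in km⁻¹ = c in m⁻¹ × 1000):
Porosity at depth: phi = 0.44·exp(−0.42×2.6) = 0.44×0.3355 = 0.1476
Bulk density: ρ_b = (1−phi)ρ_g + phi·ρ_f = 0.8524×2.75 + 0.1476×1.03
       = 2.344 + 0.152 = 2.496 g/cm³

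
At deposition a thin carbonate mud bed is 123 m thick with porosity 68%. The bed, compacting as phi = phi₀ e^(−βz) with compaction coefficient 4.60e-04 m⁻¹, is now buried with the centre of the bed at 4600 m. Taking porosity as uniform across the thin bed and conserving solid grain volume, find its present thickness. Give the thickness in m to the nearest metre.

Working in km (1 km = 1000 m; β in km⁻¹ = β in m⁻¹ × 1000):
Porosity at 4.6 km: phi = 0.68·exp(−0.46×4.6) = 0.0819
Solid-volume conservation: h(1−phi) = h₀(1−phi₀) ⇒ h = h₀·(1−phi₀)/(1−phi)
h = 0.123 × (1 − 0.68)/(1 − 0.0819) = 0.123 × 0.3486 = 0.0429 km

43 m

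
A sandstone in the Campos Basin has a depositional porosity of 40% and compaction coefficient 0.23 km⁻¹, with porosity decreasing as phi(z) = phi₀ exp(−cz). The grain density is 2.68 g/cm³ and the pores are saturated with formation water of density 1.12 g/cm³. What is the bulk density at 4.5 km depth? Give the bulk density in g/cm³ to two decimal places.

2.46 g/cm³

Porosity at depth: phi = 0.4·exp(−0.23×4.5) = 0.4×0.3552 = 0.1421
Bulk density: ρ_b = (1−phi)ρ_g + phi·ρ_f = 0.8579×2.68 + 0.1421×1.12
       = 2.299 + 0.159 = 2.458 g/cm³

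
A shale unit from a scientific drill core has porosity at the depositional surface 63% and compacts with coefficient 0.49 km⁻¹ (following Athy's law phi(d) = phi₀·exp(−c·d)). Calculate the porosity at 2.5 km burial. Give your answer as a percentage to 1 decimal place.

18.5%

phi = phi₀·exp(−c·d) = 0.63 × exp(−0.49 × 2.5) = 0.63 × exp(−1.225)
  = 0.63 × 0.2938 = 0.1851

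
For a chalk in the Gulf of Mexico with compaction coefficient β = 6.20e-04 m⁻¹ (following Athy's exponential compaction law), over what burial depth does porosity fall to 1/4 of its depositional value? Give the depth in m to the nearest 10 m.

Working in km (1 km = 1000 m; β in km⁻¹ = β in m⁻¹ × 1000):
phi/phi₀ = 1/4 ⇒ exp(−β·d) = 1/4 ⇒ d = ln(4) / β
d = 1.3863 / 0.62 = 2.236 km

2240 m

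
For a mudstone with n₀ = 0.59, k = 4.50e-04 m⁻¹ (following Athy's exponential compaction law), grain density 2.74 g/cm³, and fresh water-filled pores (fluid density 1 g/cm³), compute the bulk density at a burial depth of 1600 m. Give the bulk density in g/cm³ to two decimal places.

Working in km (1 km = 1000 m; k in km⁻¹ = k in m⁻¹ × 1000):
Porosity at depth: n = 0.59·exp(−0.45×1.6) = 0.59×0.4868 = 0.2872
Bulk density: ρ_b = (1−n)ρ_g + n·ρ_f = 0.7128×2.74 + 0.2872×1
       = 1.953 + 0.287 = 2.240 g/cm³

2.24 g/cm³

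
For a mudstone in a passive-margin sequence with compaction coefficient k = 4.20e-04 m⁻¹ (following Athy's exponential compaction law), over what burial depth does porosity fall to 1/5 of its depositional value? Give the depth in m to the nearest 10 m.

3830 m

Working in km (1 km = 1000 m; k in km⁻¹ = k in m⁻¹ × 1000):
phi/phi₀ = 1/5 ⇒ exp(−k·Z) = 1/5 ⇒ Z = ln(5) / k
Z = 1.6094 / 0.42 = 3.832 km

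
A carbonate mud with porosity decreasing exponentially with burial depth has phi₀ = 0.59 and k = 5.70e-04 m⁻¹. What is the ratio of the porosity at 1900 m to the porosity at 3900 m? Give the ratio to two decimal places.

3.13

Working in km (1 km = 1000 m; k in km⁻¹ = k in m⁻¹ × 1000):
phi(d₁)/phi(d₂) = e^(−k·d₁)/e^(−k·d₂) = e^{k(d₂−d₁)}
= exp(0.57 × 2) = exp(1.14) = 3.1268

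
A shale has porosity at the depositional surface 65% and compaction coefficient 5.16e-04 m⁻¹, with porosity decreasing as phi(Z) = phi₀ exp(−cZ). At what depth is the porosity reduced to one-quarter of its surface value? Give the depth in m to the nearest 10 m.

Working in km (1 km = 1000 m; c in km⁻¹ = c in m⁻¹ × 1000):
phi/phi₀ = 1/4 ⇒ exp(−c·Z) = 1/4 ⇒ Z = ln(4) / c
Z = 1.3863 / 0.516 = 2.687 km

2690 m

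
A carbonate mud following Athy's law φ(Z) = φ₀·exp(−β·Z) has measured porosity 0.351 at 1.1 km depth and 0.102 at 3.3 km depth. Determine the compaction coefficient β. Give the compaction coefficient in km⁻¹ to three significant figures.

0.562 km⁻¹

Athy: φ(Z) = φ₀ e^(−βZ) ⇒ φ₁/φ₂ = e^{β(Z₂−Z₁)} ⇒ β = ln(φ₁/φ₂)/(Z₂−Z₁)
β = ln(0.351/0.102) / (3.3 − 1.1) = ln(3.441) / 2.2 = 1.2358 / 2.2 = 0.5617 km⁻¹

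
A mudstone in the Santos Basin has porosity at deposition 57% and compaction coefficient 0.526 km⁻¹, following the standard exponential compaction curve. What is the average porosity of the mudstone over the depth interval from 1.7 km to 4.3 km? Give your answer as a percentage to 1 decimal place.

12.7%

⟨φ⟩ = (1/(d₂−d₁)) ∫ φ₀ e^(−kd) dd = φ₀·(e^(−k·d₁) − e^(−k·d₂)) / (k·(d₂−d₁))
e^(−0.526×1.7) = 0.4089; e^(−0.526×4.3) = 0.1042
⟨φ⟩ = 0.57 × (0.4089 − 0.1042) / (0.526 × 2.6) = 0.57 × 0.2229 = 0.1270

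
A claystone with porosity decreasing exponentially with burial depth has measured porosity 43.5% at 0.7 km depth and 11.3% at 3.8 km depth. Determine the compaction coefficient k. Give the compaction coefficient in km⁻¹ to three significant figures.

Athy: n(z) = n₀ e^(−kz) ⇒ n₁/n₂ = e^{k(z₂−z₁)} ⇒ k = ln(n₁/n₂)/(z₂−z₁)
k = ln(0.435/0.113) / (3.8 − 0.7) = ln(3.85) / 3.1 = 1.3480 / 3.1 = 0.4348 km⁻¹

0.435 km⁻¹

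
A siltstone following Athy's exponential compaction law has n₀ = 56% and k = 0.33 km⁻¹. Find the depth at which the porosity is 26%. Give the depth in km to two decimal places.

2.33 km

Invert Athy's law: Z = ln(n₀/n) / k
Z = ln(0.56/0.26) / 0.33 = ln(2.154) / 0.33 = 0.7673 / 0.33 = 2.325 km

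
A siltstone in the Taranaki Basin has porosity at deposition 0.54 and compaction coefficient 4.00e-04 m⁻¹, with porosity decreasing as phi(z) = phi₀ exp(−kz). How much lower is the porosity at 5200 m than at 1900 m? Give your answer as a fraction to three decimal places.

Working in km (1 km = 1000 m; k in km⁻¹ = k in m⁻¹ × 1000):
phi(1.9) = 0.54·e^(−0.4×1.9) = 0.2525
phi(5.2) = 0.54·e^(−0.4×5.2) = 0.0675
Δphi = 0.2525 − 0.0675 = 0.1851

0.185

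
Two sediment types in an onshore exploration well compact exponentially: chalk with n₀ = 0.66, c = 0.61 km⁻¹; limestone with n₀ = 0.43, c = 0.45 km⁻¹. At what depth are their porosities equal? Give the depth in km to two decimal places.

2.68 km

Set n₀ₐ e^(−cₐz) = n₀ᵦ e^(−cᵦz) ⇒ ln(n₀ₐ/n₀ᵦ) = (cₐ − cᵦ)·z
z = ln(0.66/0.43) / (0.61 − 0.45) = 0.4285 / 0.16 = 2.678 km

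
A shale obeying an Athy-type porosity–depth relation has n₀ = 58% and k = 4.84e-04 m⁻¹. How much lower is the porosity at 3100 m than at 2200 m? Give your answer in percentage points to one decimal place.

Working in km (1 km = 1000 m; k in km⁻¹ = k in m⁻¹ × 1000):
n(2.2) = 0.58·e^(−0.484×2.2) = 0.2000
n(3.1) = 0.58·e^(−0.484×3.1) = 0.1294
Δn = 0.2000 − 0.1294 = 0.0706

7.1 percentage points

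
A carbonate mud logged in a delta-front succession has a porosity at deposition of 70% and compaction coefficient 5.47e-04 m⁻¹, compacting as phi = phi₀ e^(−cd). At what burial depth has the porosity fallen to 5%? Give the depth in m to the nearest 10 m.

4820 m

Working in km (1 km = 1000 m; c in km⁻¹ = c in m⁻¹ × 1000):
Invert Athy's law: d = ln(phi₀/phi) / c
d = ln(0.7/0.05) / 0.547 = ln(14) / 0.547 = 2.6391 / 0.547 = 4.825 km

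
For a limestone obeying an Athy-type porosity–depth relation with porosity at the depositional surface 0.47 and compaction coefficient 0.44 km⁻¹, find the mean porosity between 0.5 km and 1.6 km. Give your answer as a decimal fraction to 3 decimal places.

⟨phi⟩ = (1/(z₂−z₁)) ∫ phi₀ e^(−kz) dz = phi₀·(e^(−k·z₁) − e^(−k·z₂)) / (k·(z₂−z₁))
e^(−0.44×0.5) = 0.8025; e^(−0.44×1.6) = 0.4946
⟨phi⟩ = 0.47 × (0.8025 − 0.4946) / (0.44 × 1.1) = 0.47 × 0.6362 = 0.2990

0.299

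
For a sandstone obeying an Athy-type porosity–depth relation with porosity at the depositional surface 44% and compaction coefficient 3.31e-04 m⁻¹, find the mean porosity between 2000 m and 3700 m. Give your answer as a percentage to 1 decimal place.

Working in km (1 km = 1000 m; c in km⁻¹ = c in m⁻¹ × 1000):
⟨n⟩ = (1/(z₂−z₁)) ∫ n₀ e^(−cz) dz = n₀·(e^(−c·z₁) − e^(−c·z₂)) / (c·(z₂−z₁))
e^(−0.331×2) = 0.5158; e^(−0.331×3.7) = 0.2938
⟨n⟩ = 0.44 × (0.5158 − 0.2938) / (0.331 × 1.7) = 0.44 × 0.3945 = 0.1736

17.4%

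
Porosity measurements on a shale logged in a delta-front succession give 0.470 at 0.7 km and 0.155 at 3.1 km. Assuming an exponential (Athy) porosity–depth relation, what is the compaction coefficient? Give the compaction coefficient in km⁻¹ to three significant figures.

Athy: n(Z) = n₀ e^(−kZ) ⇒ n₁/n₂ = e^{k(Z₂−Z₁)} ⇒ k = ln(n₁/n₂)/(Z₂−Z₁)
k = ln(0.47/0.155) / (3.1 − 0.7) = ln(3.032) / 2.4 = 1.1093 / 2.4 = 0.4622 km⁻¹

0.462 km⁻¹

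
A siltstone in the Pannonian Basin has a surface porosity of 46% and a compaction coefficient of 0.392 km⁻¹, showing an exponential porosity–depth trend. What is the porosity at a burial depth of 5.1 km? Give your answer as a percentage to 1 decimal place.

n = n₀·exp(−k·Z) = 0.46 × exp(−0.392 × 5.1) = 0.46 × exp(−1.999)
  = 0.46 × 0.1354 = 0.0623

6.2%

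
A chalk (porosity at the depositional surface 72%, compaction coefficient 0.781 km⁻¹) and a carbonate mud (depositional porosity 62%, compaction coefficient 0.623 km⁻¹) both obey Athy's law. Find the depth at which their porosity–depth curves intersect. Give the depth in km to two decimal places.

Set phi₀ₐ e^(−kₐz) = phi₀ᵦ e^(−kᵦz) ⇒ ln(phi₀ₐ/phi₀ᵦ) = (kₐ − kᵦ)·z
z = ln(0.72/0.62) / (0.781 − 0.623) = 0.1495 / 0.158 = 0.946 km

0.95 km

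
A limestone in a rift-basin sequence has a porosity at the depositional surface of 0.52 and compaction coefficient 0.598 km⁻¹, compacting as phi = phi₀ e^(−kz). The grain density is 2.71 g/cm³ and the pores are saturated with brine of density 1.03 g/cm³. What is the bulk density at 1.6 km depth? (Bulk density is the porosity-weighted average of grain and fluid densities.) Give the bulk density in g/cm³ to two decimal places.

Porosity at depth: phi = 0.52·exp(−0.598×1.6) = 0.52×0.3841 = 0.1997
Bulk density: ρ_b = (1−phi)ρ_g + phi·ρ_f = 0.8003×2.71 + 0.1997×1.03
       = 2.169 + 0.206 = 2.374 g/cm³

2.37 g/cm³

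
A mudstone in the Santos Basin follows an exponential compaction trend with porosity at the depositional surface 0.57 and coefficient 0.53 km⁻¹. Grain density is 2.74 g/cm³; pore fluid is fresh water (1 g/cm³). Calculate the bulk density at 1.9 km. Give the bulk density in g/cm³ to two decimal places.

Porosity at depth: phi = 0.57·exp(−0.53×1.9) = 0.57×0.3653 = 0.2082
Bulk density: ρ_b = (1−phi)ρ_g + phi·ρ_f = 0.7918×2.74 + 0.2082×1
       = 2.169 + 0.208 = 2.378 g/cm³

2.38 g/cm³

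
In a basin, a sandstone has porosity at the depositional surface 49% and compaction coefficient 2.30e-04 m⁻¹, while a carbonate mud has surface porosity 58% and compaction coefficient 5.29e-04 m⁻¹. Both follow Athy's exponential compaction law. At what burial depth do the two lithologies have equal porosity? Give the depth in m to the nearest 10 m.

560 m

Working in km (1 km = 1000 m; c in km⁻¹ = c in m⁻¹ × 1000):
Set phi₀ₐ e^(−cₐz) = phi₀ᵦ e^(−cᵦz) ⇒ ln(phi₀ₐ/phi₀ᵦ) = (cₐ − cᵦ)·z
z = ln(0.49/0.58) / (0.23 − 0.529) = -0.1686 / -0.299 = 0.564 km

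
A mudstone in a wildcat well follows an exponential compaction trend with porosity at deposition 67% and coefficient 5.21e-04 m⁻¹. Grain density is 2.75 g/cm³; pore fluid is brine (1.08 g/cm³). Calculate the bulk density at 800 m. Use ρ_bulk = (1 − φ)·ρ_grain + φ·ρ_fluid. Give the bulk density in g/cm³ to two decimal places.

Working in km (1 km = 1000 m; k in km⁻¹ = k in m⁻¹ × 1000):
Porosity at depth: n = 0.67·exp(−0.521×0.8) = 0.67×0.6592 = 0.4416
Bulk density: ρ_b = (1−n)ρ_g + n·ρ_f = 0.5584×2.75 + 0.4416×1.08
       = 1.536 + 0.477 = 2.012 g/cm³

2.01 g/cm³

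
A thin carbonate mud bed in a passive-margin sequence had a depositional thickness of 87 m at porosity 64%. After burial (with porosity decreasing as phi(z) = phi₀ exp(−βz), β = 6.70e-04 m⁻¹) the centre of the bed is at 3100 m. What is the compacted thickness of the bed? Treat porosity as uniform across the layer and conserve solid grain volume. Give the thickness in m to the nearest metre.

Working in km (1 km = 1000 m; β in km⁻¹ = β in m⁻¹ × 1000):
Porosity at 3.1 km: phi = 0.64·exp(−0.67×3.1) = 0.0802
Solid-volume conservation: h(1−phi) = h₀(1−phi₀) ⇒ h = h₀·(1−phi₀)/(1−phi)
h = 0.087 × (1 − 0.64)/(1 − 0.0802) = 0.087 × 0.3914 = 0.0341 km

34 m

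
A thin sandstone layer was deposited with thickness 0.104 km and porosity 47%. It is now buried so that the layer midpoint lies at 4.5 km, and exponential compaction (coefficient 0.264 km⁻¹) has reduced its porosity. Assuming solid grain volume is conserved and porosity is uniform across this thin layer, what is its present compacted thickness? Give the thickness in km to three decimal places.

0.064 km

Porosity at 4.5 km: n = 0.47·exp(−0.264×4.5) = 0.1433
Solid-volume conservation: h(1−n) = h₀(1−n₀) ⇒ h = h₀·(1−n₀)/(1−n)
h = 0.104 × (1 − 0.47)/(1 − 0.1433) = 0.104 × 0.6186 = 0.0643 km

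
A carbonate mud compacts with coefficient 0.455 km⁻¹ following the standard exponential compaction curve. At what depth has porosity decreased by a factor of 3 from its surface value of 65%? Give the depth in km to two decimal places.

2.41 km

φ/φ₀ = 1/3 ⇒ exp(−c·z) = 1/3 ⇒ z = ln(3) / c
z = 1.0986 / 0.455 = 2.415 km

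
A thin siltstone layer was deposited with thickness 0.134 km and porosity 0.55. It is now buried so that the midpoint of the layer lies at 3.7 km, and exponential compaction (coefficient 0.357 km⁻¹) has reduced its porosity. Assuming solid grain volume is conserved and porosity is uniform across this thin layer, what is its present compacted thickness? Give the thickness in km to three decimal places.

0.071 km

Porosity at 3.7 km: phi = 0.55·exp(−0.357×3.7) = 0.1468
Solid-volume conservation: h(1−phi) = h₀(1−phi₀) ⇒ h = h₀·(1−phi₀)/(1−phi)
h = 0.134 × (1 − 0.55)/(1 − 0.1468) = 0.134 × 0.5274 = 0.0707 km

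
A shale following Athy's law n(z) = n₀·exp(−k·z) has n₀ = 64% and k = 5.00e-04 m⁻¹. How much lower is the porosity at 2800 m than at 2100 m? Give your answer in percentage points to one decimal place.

Working in km (1 km = 1000 m; k in km⁻¹ = k in m⁻¹ × 1000):
n(2.1) = 0.64·e^(−0.5×2.1) = 0.2240
n(2.8) = 0.64·e^(−0.5×2.8) = 0.1578
Δn = 0.2240 − 0.1578 = 0.0661

6.6 percentage points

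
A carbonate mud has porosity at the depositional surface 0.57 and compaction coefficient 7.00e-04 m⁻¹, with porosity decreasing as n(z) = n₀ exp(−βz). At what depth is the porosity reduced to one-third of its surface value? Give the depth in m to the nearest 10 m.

1570 m

Working in km (1 km = 1000 m; β in km⁻¹ = β in m⁻¹ × 1000):
n/n₀ = 1/3 ⇒ exp(−β·z) = 1/3 ⇒ z = ln(3) / β
z = 1.0986 / 0.7 = 1.569 km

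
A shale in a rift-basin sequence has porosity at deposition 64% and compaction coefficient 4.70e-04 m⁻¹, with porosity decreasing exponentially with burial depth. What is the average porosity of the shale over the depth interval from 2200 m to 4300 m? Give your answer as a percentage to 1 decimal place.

Working in km (1 km = 1000 m; β in km⁻¹ = β in m⁻¹ × 1000):
⟨phi⟩ = (1/(z₂−z₁)) ∫ phi₀ e^(−βz) dz = phi₀·(e^(−β·z₁) − e^(−β·z₂)) / (β·(z₂−z₁))
e^(−0.47×2.2) = 0.3556; e^(−0.47×4.3) = 0.1325
⟨phi⟩ = 0.64 × (0.3556 − 0.1325) / (0.47 × 2.1) = 0.64 × 0.2260 = 0.1446

14.5%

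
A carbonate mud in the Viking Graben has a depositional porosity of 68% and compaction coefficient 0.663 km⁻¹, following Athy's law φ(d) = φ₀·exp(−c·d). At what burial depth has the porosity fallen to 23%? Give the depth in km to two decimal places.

Invert Athy's law: d = ln(φ₀/φ) / c
d = ln(0.68/0.23) / 0.663 = ln(2.957) / 0.663 = 1.0840 / 0.663 = 1.635 km

1.64 km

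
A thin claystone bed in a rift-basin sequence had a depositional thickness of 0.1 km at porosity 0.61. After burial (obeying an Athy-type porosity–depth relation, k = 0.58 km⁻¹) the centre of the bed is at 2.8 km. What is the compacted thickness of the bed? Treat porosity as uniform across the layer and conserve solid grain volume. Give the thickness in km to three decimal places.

0.044 km

Porosity at 2.8 km: n = 0.61·exp(−0.58×2.8) = 0.1202
Solid-volume conservation: h(1−n) = h₀(1−n₀) ⇒ h = h₀·(1−n₀)/(1−n)
h = 0.1 × (1 − 0.61)/(1 − 0.1202) = 0.1 × 0.4433 = 0.0443 km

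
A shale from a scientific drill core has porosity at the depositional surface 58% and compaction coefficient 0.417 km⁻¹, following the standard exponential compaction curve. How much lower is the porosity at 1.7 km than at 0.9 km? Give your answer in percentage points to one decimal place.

11.3 percentage points

n(0.9) = 0.58·e^(−0.417×0.9) = 0.3985
n(1.7) = 0.58·e^(−0.417×1.7) = 0.2855
Δn = 0.3985 − 0.2855 = 0.1130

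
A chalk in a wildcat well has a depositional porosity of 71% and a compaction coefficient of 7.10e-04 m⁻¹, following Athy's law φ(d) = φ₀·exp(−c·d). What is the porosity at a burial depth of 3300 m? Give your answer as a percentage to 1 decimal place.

Working in km (1 km = 1000 m; c in km⁻¹ = c in m⁻¹ × 1000):
φ = φ₀·exp(−c·d) = 0.71 × exp(−0.71 × 3.3) = 0.71 × exp(−2.343)
  = 0.71 × 0.0960 = 0.0682

6.8%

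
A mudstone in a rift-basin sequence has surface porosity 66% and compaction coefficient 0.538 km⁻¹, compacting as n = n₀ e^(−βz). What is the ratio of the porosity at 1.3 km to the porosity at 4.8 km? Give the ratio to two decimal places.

n(z₁)/n(z₂) = e^(−β·z₁)/e^(−β·z₂) = e^{β(z₂−z₁)}
= exp(0.538 × 3.5) = exp(1.883) = 6.5732

6.57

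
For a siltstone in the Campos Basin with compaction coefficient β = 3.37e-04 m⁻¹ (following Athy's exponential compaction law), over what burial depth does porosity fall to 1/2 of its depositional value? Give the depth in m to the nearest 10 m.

2060 m

Working in km (1 km = 1000 m; β in km⁻¹ = β in m⁻¹ × 1000):
n/n₀ = 1/2 ⇒ exp(−β·Z) = 1/2 ⇒ Z = ln(2) / β
Z = 0.6931 / 0.337 = 2.057 km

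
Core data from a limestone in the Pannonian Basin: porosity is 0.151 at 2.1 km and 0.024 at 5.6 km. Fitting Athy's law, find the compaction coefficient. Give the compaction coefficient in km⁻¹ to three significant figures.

Athy: φ(z) = φ₀ e^(−βz) ⇒ φ₁/φ₂ = e^{β(z₂−z₁)} ⇒ β = ln(φ₁/φ₂)/(z₂−z₁)
β = ln(0.151/0.024) / (5.6 − 2.1) = ln(6.292) / 3.5 = 1.8392 / 3.5 = 0.5255 km⁻¹

0.525 km⁻¹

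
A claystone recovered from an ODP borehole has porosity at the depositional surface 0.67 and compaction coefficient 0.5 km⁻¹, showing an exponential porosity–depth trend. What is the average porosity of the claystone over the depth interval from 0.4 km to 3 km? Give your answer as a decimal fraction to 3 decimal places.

⟨n⟩ = (1/(Z₂−Z₁)) ∫ n₀ e^(−kZ) dZ = n₀·(e^(−k·Z₁) − e^(−k·Z₂)) / (k·(Z₂−Z₁))
e^(−0.5×0.4) = 0.8187; e^(−0.5×3) = 0.2231
⟨n⟩ = 0.67 × (0.8187 − 0.2231) / (0.5 × 2.6) = 0.67 × 0.4582 = 0.3070

0.307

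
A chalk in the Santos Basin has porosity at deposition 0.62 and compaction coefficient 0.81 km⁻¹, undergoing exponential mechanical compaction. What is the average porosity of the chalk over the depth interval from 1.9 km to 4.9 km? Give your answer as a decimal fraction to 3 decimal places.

⟨phi⟩ = (1/(z₂−z₁)) ∫ phi₀ e^(−βz) dz = phi₀·(e^(−β·z₁) − e^(−β·z₂)) / (β·(z₂−z₁))
e^(−0.81×1.9) = 0.2146; e^(−0.81×4.9) = 0.0189
⟨phi⟩ = 0.62 × (0.2146 − 0.0189) / (0.81 × 3) = 0.62 × 0.0805 = 0.0499

0.050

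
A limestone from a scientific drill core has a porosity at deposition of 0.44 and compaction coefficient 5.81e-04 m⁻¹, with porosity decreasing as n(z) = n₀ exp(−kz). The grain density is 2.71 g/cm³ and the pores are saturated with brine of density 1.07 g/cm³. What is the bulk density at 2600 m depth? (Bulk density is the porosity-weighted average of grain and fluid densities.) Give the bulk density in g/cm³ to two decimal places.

Working in km (1 km = 1000 m; k in km⁻¹ = k in m⁻¹ × 1000):
Porosity at depth: n = 0.44·exp(−0.581×2.6) = 0.44×0.2208 = 0.0971
Bulk density: ρ_b = (1−n)ρ_g + n·ρ_f = 0.9029×2.71 + 0.0971×1.07
       = 2.447 + 0.104 = 2.551 g/cm³

2.55 g/cm³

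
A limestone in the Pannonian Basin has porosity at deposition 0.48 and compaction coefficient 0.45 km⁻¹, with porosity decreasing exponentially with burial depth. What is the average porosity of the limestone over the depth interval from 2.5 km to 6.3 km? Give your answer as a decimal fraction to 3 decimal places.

0.075

⟨n⟩ = (1/(d₂−d₁)) ∫ n₀ e^(−βd) dd = n₀·(e^(−β·d₁) − e^(−β·d₂)) / (β·(d₂−d₁))
e^(−0.45×2.5) = 0.3247; e^(−0.45×6.3) = 0.0587
⟨n⟩ = 0.48 × (0.3247 − 0.0587) / (0.45 × 3.8) = 0.48 × 0.1555 = 0.0746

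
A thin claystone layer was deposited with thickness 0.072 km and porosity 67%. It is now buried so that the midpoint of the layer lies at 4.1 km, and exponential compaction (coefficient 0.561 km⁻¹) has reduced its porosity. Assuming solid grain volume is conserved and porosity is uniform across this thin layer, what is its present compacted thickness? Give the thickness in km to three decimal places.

Porosity at 4.1 km: n = 0.67·exp(−0.561×4.1) = 0.0672
Solid-volume conservation: h(1−n) = h₀(1−n₀) ⇒ h = h₀·(1−n₀)/(1−n)
h = 0.072 × (1 − 0.67)/(1 − 0.0672) = 0.072 × 0.3538 = 0.0255 km

0.025 km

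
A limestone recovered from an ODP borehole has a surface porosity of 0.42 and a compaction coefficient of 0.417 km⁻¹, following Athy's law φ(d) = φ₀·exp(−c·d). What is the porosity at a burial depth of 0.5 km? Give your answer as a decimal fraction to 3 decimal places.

φ = φ₀·exp(−c·d) = 0.42 × exp(−0.417 × 0.5) = 0.42 × exp(−0.2085)
  = 0.42 × 0.8118 = 0.3410

0.341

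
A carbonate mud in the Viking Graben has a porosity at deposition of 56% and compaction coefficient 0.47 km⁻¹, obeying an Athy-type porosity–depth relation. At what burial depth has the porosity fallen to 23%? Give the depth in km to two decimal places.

Invert Athy's law: z = ln(φ₀/φ) / k
z = ln(0.56/0.23) / 0.47 = ln(2.435) / 0.47 = 0.8899 / 0.47 = 1.893 km

1.89 km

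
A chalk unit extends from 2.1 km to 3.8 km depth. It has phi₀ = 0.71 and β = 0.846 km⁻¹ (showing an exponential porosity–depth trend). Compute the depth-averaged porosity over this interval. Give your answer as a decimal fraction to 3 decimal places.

0.064

⟨phi⟩ = (1/(z₂−z₁)) ∫ phi₀ e^(−βz) dz = phi₀·(e^(−β·z₁) − e^(−β·z₂)) / (β·(z₂−z₁))
e^(−0.846×2.1) = 0.1692; e^(−0.846×3.8) = 0.0402
⟨phi⟩ = 0.71 × (0.1692 − 0.0402) / (0.846 × 1.7) = 0.71 × 0.0897 = 0.0637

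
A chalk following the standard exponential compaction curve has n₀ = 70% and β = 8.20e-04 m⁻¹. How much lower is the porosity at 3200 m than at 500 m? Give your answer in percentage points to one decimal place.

41.4 percentage points

Working in km (1 km = 1000 m; β in km⁻¹ = β in m⁻¹ × 1000):
n(0.5) = 0.7·e^(−0.82×0.5) = 0.4646
n(3.2) = 0.7·e^(−0.82×3.2) = 0.0508
Δn = 0.4646 − 0.0508 = 0.4138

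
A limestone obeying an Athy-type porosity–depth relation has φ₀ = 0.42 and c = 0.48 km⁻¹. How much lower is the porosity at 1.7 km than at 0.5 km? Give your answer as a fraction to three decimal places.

0.145

φ(0.5) = 0.42·e^(−0.48×0.5) = 0.3304
φ(1.7) = 0.42·e^(−0.48×1.7) = 0.1857
Δφ = 0.3304 − 0.1857 = 0.1447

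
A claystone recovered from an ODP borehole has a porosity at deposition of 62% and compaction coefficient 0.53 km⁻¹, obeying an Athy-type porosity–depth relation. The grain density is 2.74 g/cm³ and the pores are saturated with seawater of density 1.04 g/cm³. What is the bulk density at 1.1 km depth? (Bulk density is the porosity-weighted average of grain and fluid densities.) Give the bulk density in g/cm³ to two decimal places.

Porosity at depth: phi = 0.62·exp(−0.53×1.1) = 0.62×0.5582 = 0.3461
Bulk density: ρ_b = (1−phi)ρ_g + phi·ρ_f = 0.6539×2.74 + 0.3461×1.04
       = 1.792 + 0.360 = 2.152 g/cm³

2.15 g/cm³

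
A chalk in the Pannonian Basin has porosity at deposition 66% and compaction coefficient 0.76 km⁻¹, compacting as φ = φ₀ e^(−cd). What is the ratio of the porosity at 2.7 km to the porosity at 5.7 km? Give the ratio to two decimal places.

φ(d₁)/φ(d₂) = e^(−c·d₁)/e^(−c·d₂) = e^{c(d₂−d₁)}
= exp(0.76 × 3) = exp(2.28) = 9.7767

9.78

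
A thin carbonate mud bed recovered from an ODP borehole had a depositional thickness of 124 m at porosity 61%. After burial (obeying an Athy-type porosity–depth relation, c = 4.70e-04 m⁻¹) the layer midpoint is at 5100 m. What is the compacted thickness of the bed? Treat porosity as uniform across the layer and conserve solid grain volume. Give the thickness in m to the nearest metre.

51 m

Working in km (1 km = 1000 m; c in km⁻¹ = c in m⁻¹ × 1000):
Porosity at 5.1 km: n = 0.61·exp(−0.47×5.1) = 0.0555
Solid-volume conservation: h(1−n) = h₀(1−n₀) ⇒ h = h₀·(1−n₀)/(1−n)
h = 0.124 × (1 − 0.61)/(1 − 0.0555) = 0.124 × 0.4129 = 0.0512 km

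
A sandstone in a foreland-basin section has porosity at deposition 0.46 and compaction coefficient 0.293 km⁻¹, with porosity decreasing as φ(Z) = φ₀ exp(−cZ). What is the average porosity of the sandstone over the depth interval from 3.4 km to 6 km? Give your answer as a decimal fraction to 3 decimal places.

0.119

⟨φ⟩ = (1/(Z₂−Z₁)) ∫ φ₀ e^(−cZ) dZ = φ₀·(e^(−c·Z₁) − e^(−c·Z₂)) / (c·(Z₂−Z₁))
e^(−0.293×3.4) = 0.3693; e^(−0.293×6) = 0.1724
⟨φ⟩ = 0.46 × (0.3693 − 0.1724) / (0.293 × 2.6) = 0.46 × 0.2585 = 0.1189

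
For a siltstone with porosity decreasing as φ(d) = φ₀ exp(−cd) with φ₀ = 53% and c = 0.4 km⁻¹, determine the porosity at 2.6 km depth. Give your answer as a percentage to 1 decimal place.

φ = φ₀·exp(−c·d) = 0.53 × exp(−0.4 × 2.6) = 0.53 × exp(−1.04)
  = 0.53 × 0.3535 = 0.1873

18.7%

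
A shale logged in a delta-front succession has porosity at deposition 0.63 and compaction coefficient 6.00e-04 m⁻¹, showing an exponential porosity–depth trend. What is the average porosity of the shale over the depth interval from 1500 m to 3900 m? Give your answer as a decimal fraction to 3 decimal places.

0.136

Working in km (1 km = 1000 m; β in km⁻¹ = β in m⁻¹ × 1000):
⟨phi⟩ = (1/(z₂−z₁)) ∫ phi₀ e^(−βz) dz = phi₀·(e^(−β·z₁) − e^(−β·z₂)) / (β·(z₂−z₁))
e^(−0.6×1.5) = 0.4066; e^(−0.6×3.9) = 0.0963
⟨phi⟩ = 0.63 × (0.4066 − 0.0963) / (0.6 × 2.4) = 0.63 × 0.2154 = 0.1357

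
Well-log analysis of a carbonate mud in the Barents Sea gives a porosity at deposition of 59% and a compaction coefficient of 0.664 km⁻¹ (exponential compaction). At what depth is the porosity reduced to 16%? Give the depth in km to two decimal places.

Invert Athy's law: d = ln(φ₀/φ) / k
d = ln(0.59/0.16) / 0.664 = ln(3.687) / 0.664 = 1.3049 / 0.664 = 1.965 km

1.97 km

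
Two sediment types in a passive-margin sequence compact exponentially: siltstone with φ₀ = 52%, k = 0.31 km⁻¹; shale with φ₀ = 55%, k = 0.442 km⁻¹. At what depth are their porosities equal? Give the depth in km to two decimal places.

0.42 km

Set φ₀ₐ e^(−kₐZ) = φ₀ᵦ e^(−kᵦZ) ⇒ ln(φ₀ₐ/φ₀ᵦ) = (kₐ − kᵦ)·Z
Z = ln(0.52/0.55) / (0.31 − 0.442) = -0.0561 / -0.132 = 0.425 km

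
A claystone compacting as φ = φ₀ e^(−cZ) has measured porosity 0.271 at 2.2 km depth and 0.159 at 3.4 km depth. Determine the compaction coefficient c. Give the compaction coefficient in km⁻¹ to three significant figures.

0.444 km⁻¹

Athy: φ(Z) = φ₀ e^(−cZ) ⇒ φ₁/φ₂ = e^{c(Z₂−Z₁)} ⇒ c = ln(φ₁/φ₂)/(Z₂−Z₁)
c = ln(0.271/0.159) / (3.4 − 2.2) = ln(1.704) / 1.2 = 0.5332 / 1.2 = 0.4443 km⁻¹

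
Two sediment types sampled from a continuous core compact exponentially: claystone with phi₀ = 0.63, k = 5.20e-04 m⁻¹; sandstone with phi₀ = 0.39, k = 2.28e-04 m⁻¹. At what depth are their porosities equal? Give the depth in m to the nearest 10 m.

1640 m

Working in km (1 km = 1000 m; k in km⁻¹ = k in m⁻¹ × 1000):
Set phi₀ₐ e^(−kₐz) = phi₀ᵦ e^(−kᵦz) ⇒ ln(phi₀ₐ/phi₀ᵦ) = (kₐ − kᵦ)·z
z = ln(0.63/0.39) / (0.52 − 0.228) = 0.4796 / 0.292 = 1.642 km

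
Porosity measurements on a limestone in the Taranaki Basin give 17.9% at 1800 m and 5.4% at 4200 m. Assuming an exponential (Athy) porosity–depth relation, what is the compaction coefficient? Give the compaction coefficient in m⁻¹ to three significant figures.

Working in km (1 km = 1000 m; k in km⁻¹ = k in m⁻¹ × 1000):
Athy: n(z) = n₀ e^(−kz) ⇒ n₁/n₂ = e^{k(z₂−z₁)} ⇒ k = ln(n₁/n₂)/(z₂−z₁)
k = ln(0.179/0.054) / (4.2 − 1.8) = ln(3.315) / 2.4 = 1.1984 / 2.4 = 0.4993 km⁻¹

0.000499 m⁻¹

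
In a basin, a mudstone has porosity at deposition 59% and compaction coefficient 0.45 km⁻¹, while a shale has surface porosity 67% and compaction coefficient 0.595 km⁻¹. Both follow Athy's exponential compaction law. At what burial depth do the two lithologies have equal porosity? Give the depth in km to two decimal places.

Set φ₀ₐ e^(−kₐz) = φ₀ᵦ e^(−kᵦz) ⇒ ln(φ₀ₐ/φ₀ᵦ) = (kₐ − kᵦ)·z
z = ln(0.59/0.67) / (0.45 − 0.595) = -0.1272 / -0.145 = 0.877 km

0.88 km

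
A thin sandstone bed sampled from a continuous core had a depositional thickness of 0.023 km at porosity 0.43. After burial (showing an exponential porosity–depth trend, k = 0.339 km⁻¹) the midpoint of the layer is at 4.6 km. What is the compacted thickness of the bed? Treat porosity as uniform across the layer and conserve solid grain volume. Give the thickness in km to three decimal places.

Porosity at 4.6 km: φ = 0.43·exp(−0.339×4.6) = 0.0904
Solid-volume conservation: h(1−φ) = h₀(1−φ₀) ⇒ h = h₀·(1−φ₀)/(1−φ)
h = 0.023 × (1 − 0.43)/(1 − 0.0904) = 0.023 × 0.6267 = 0.0144 km

0.014 km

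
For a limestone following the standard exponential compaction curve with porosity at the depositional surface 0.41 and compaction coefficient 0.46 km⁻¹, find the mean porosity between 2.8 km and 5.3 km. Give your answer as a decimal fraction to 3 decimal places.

0.067

⟨φ⟩ = (1/(d₂−d₁)) ∫ φ₀ e^(−βd) dd = φ₀·(e^(−β·d₁) − e^(−β·d₂)) / (β·(d₂−d₁))
e^(−0.46×2.8) = 0.2758; e^(−0.46×5.3) = 0.0873
⟨φ⟩ = 0.41 × (0.2758 − 0.0873) / (0.46 × 2.5) = 0.41 × 0.1639 = 0.0672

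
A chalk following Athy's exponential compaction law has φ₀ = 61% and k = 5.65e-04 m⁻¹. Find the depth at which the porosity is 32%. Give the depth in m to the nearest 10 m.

1140 m

Working in km (1 km = 1000 m; k in km⁻¹ = k in m⁻¹ × 1000):
Invert Athy's law: d = ln(φ₀/φ) / k
d = ln(0.61/0.32) / 0.565 = ln(1.906) / 0.565 = 0.6451 / 0.565 = 1.142 km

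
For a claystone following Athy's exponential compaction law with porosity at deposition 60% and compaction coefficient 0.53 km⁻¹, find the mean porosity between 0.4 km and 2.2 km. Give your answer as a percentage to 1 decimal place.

⟨n⟩ = (1/(z₂−z₁)) ∫ n₀ e^(−βz) dz = n₀·(e^(−β·z₁) − e^(−β·z₂)) / (β·(z₂−z₁))
e^(−0.53×0.4) = 0.8090; e^(−0.53×2.2) = 0.3116
⟨n⟩ = 0.6 × (0.8090 − 0.3116) / (0.53 × 1.8) = 0.6 × 0.5213 = 0.3128

31.3%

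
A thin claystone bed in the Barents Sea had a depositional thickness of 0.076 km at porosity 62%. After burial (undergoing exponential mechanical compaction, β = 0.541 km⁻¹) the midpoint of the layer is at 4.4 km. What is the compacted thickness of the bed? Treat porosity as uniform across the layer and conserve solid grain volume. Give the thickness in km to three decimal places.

Porosity at 4.4 km: n = 0.62·exp(−0.541×4.4) = 0.0574
Solid-volume conservation: h(1−n) = h₀(1−n₀) ⇒ h = h₀·(1−n₀)/(1−n)
h = 0.076 × (1 − 0.62)/(1 − 0.0574) = 0.076 × 0.4031 = 0.0306 km

0.031 km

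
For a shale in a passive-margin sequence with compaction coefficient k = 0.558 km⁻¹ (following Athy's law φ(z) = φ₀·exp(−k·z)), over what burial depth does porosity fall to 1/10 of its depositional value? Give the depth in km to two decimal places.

φ/φ₀ = 1/10 ⇒ exp(−k·z) = 1/10 ⇒ z = ln(10) / k
z = 2.3026 / 0.558 = 4.126 km

4.13 km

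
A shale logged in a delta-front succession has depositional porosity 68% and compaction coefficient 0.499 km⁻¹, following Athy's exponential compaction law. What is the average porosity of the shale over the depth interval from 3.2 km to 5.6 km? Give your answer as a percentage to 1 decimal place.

8.0%

⟨phi⟩ = (1/(z₂−z₁)) ∫ phi₀ e^(−cz) dz = phi₀·(e^(−c·z₁) − e^(−c·z₂)) / (c·(z₂−z₁))
e^(−0.499×3.2) = 0.2025; e^(−0.499×5.6) = 0.0612
⟨phi⟩ = 0.68 × (0.2025 − 0.0612) / (0.499 × 2.4) = 0.68 × 0.1181 = 0.0803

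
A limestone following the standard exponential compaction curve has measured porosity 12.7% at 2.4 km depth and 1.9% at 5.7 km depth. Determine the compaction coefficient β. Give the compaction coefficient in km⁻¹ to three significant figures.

0.576 km⁻¹

Athy: phi(d) = phi₀ e^(−βd) ⇒ phi₁/phi₂ = e^{β(d₂−d₁)} ⇒ β = ln(phi₁/phi₂)/(d₂−d₁)
β = ln(0.127/0.019) / (5.7 − 2.4) = ln(6.684) / 3.3 = 1.8997 / 3.3 = 0.5757 km⁻¹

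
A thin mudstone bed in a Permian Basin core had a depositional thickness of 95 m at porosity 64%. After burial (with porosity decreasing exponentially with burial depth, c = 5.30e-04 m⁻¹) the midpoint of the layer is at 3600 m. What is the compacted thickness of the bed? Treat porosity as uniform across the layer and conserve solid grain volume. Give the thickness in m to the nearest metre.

Working in km (1 km = 1000 m; c in km⁻¹ = c in m⁻¹ × 1000):
Porosity at 3.6 km: φ = 0.64·exp(−0.53×3.6) = 0.0950
Solid-volume conservation: h(1−φ) = h₀(1−φ₀) ⇒ h = h₀·(1−φ₀)/(1−φ)
h = 0.095 × (1 − 0.64)/(1 − 0.0950) = 0.095 × 0.3978 = 0.0378 km

38 m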